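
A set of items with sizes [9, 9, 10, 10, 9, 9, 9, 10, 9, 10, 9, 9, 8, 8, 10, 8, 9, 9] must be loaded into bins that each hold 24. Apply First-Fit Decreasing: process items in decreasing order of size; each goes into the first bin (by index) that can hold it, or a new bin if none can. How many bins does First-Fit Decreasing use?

9 bins

Sorted descending: 10, 10, 10, 10, 10, 9, 9, 9, 9, 9, 9, 9, 9, 9, 9, 8, 8, 8.
10 → bin 1 (remaining 14)
10 → bin 1 (remaining 4)
10 → bin 2 (remaining 14)
10 → bin 2 (remaining 4)
10 → bin 3 (remaining 14)
9 → bin 3 (remaining 5)
9 → bin 4 (remaining 15)
9 → bin 4 (remaining 6)
9 → bin 5 (remaining 15)
9 → bin 5 (remaining 6)
9 → bin 6 (remaining 15)
9 → bin 6 (remaining 6)
9 → bin 7 (remaining 15)
9 → bin 7 (remaining 6)
9 → bin 8 (remaining 15)
8 → bin 8 (remaining 7)
8 → bin 9 (remaining 16)
8 → bin 9 (remaining 8)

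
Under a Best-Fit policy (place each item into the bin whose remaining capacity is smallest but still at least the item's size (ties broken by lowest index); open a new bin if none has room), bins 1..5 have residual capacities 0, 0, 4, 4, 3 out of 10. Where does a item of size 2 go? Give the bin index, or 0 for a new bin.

Bins with room: bin 3 (4), bin 4 (4), bin 5 (3).
Tightest fit is bin 5 with 3 free.

5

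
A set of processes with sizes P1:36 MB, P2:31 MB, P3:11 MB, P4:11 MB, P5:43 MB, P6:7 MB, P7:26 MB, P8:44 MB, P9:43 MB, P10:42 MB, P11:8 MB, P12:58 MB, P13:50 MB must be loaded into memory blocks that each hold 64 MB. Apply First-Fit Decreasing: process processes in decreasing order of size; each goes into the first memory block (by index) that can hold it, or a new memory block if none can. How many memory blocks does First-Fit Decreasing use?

8

Sorted descending: 58, 50, 44, 43, 43, 42, 36, 31, 26, 11, 11, 8, 7.
58 MB → memory block 1 (remaining 6 MB)
50 MB → memory block 2 (remaining 14 MB)
44 MB → memory block 3 (remaining 20 MB)
43 MB → memory block 4 (remaining 21 MB)
43 MB → memory block 5 (remaining 21 MB)
42 MB → memory block 6 (remaining 22 MB)
36 MB → memory block 7 (remaining 28 MB)
31 MB → memory block 8 (remaining 33 MB)
26 MB → memory block 7 (remaining 2 MB)
11 MB → memory block 2 (remaining 3 MB)
11 MB → memory block 3 (remaining 9 MB)
8 MB → memory block 3 (remaining 1 MB)
7 MB → memory block 4 (remaining 14 MB)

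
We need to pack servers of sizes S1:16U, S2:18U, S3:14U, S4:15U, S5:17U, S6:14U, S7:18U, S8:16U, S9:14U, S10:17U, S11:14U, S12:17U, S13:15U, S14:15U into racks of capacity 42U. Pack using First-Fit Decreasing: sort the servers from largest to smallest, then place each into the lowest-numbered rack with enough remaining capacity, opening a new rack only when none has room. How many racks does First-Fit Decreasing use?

7 racks

Sorted descending: 18, 18, 17, 17, 17, 16, 16, 15, 15, 15, 14, 14, 14, 14.
rack 1: place 18U, 24U left
rack 1: place 18U, 6U left
rack 2: place 17U, 25U left
rack 2: place 17U, 8U left
rack 3: place 17U, 25U left
rack 3: place 16U, 9U left
rack 4: place 16U, 26U left
rack 4: place 15U, 11U left
rack 5: place 15U, 27U left
rack 5: place 15U, 12U left
rack 6: place 14U, 28U left
rack 6: place 14U, 14U left
rack 6: place 14U, 0U left
rack 7: place 14U, 28U left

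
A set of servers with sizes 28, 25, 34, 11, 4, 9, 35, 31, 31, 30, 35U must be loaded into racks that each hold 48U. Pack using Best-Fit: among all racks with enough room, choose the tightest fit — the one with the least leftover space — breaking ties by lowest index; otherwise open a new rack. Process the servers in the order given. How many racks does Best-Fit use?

8

rack 1: place 28U, 20U left
rack 2: place 25U, 23U left
rack 3: place 34U, 14U left
rack 3: place 11U, 3U left
rack 1: place 4U, 16U left
rack 1: place 9U, 7U left
rack 4: place 35U, 13U left
rack 5: place 31U, 17U left
rack 6: place 31U, 17U left
rack 7: place 30U, 18U left
rack 8: place 35U, 13U left
Final racks: [28,4,9] [25] [34,11] [35] [31] [31] [30] [35].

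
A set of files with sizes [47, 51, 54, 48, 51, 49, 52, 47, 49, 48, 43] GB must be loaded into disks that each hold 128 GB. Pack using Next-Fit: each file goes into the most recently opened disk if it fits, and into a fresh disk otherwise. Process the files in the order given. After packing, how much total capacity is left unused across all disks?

229

disk 1: place 47 GB, 81 GB left
disk 1: place 51 GB, 30 GB left
disk 2: place 54 GB, 74 GB left
disk 2: place 48 GB, 26 GB left
disk 3: place 51 GB, 77 GB left
disk 3: place 49 GB, 28 GB left
disk 4: place 52 GB, 76 GB left
disk 4: place 47 GB, 29 GB left
disk 5: place 49 GB, 79 GB left
disk 5: place 48 GB, 31 GB left
disk 6: place 43 GB, 85 GB left
6 disks × 128 GB = 768 GB; used 539 GB; unused 229 GB.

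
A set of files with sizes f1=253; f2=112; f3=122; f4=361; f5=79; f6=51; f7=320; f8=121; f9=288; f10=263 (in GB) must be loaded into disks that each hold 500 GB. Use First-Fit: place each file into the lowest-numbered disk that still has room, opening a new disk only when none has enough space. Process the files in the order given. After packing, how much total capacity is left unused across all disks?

530

disk 1: place f1 (253 GB), 247 GB left
disk 1: place f2 (112 GB), 135 GB left
disk 1: place f3 (122 GB), 13 GB left
disk 2: place f4 (361 GB), 139 GB left
disk 2: place f5 (79 GB), 60 GB left
disk 2: place f6 (51 GB), 9 GB left
disk 3: place f7 (320 GB), 180 GB left
disk 3: place f8 (121 GB), 59 GB left
disk 4: place f9 (288 GB), 212 GB left
disk 5: place f10 (263 GB), 237 GB left
5 disks × 500 GB = 2500 GB; used 1970 GB; unused 530 GB.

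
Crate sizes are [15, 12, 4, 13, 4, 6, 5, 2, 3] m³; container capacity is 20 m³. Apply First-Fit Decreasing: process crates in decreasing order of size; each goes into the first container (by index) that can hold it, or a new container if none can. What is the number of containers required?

Sorted descending: 15, 13, 12, 6, 5, 4, 4, 3, 2.
15 m³ → container 1 (remaining 5 m³)
13 m³ → container 2 (remaining 7 m³)
12 m³ → container 3 (remaining 8 m³)
6 m³ → container 2 (remaining 1 m³)
5 m³ → container 1 (remaining 0 m³)
4 m³ → container 3 (remaining 4 m³)
4 m³ → container 3 (remaining 0 m³)
3 m³ → container 4 (remaining 17 m³)
2 m³ → container 4 (remaining 15 m³)

4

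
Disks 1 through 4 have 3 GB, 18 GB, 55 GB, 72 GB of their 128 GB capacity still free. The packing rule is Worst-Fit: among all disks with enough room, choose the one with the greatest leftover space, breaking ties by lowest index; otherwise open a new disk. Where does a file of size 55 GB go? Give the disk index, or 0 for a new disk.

4

Disks with room: disk 3 (55 GB), disk 4 (72 GB).
Most room is disk 4 with 72 GB free.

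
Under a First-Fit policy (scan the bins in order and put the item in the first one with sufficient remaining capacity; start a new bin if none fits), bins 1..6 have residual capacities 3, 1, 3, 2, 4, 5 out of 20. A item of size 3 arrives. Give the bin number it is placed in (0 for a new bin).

1

Bins with room: bin 1 (3), bin 3 (3), bin 5 (4), bin 6 (5).
The first with room is bin 1.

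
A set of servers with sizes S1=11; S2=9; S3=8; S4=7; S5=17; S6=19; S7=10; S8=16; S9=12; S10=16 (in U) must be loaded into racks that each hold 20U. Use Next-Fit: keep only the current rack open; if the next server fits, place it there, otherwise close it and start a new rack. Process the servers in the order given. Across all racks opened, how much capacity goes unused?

35

Put S1 (11U) in rack 1; 9U remain.
Put S2 (9U) in rack 1; 0U remain.
Put S3 (8U) in rack 2; 12U remain.
Put S4 (7U) in rack 2; 5U remain.
Put S5 (17U) in rack 3; 3U remain.
Put S6 (19U) in rack 4; 1U remain.
Put S7 (10U) in rack 5; 10U remain.
Put S8 (16U) in rack 6; 4U remain.
Put S9 (12U) in rack 7; 8U remain.
Put S10 (16U) in rack 8; 4U remain.
8 racks × 20U = 160U; used 125U; unused 35U.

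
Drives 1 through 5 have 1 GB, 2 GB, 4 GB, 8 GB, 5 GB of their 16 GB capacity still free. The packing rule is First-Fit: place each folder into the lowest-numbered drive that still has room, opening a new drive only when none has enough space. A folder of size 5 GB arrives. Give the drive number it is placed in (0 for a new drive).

4

Drives with room: drive 4 (8 GB), drive 5 (5 GB).
The first with room is drive 4.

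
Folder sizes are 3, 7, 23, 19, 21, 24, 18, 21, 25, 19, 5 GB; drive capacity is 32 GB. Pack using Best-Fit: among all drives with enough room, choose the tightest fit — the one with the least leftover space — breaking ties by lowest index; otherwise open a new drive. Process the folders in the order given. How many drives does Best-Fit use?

8 drives

3 GB → drive 1 (remaining 29 GB)
7 GB → drive 1 (remaining 22 GB)
23 GB → drive 2 (remaining 9 GB)
19 GB → drive 1 (remaining 3 GB)
21 GB → drive 3 (remaining 11 GB)
24 GB → drive 4 (remaining 8 GB)
18 GB → drive 5 (remaining 14 GB)
21 GB → drive 6 (remaining 11 GB)
25 GB → drive 7 (remaining 7 GB)
19 GB → drive 8 (remaining 13 GB)
5 GB → drive 7 (remaining 2 GB)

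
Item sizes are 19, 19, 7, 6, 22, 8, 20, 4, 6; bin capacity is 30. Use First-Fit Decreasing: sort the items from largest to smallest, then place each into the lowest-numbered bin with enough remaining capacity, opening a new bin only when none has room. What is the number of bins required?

4 bins

Sorted descending: 22, 20, 19, 19, 8, 7, 6, 6, 4.
Put 22 in bin 1; 8 remain.
Put 20 in bin 2; 10 remain.
Put 19 in bin 3; 11 remain.
Put 19 in bin 4; 11 remain.
Put 8 in bin 1; 0 remain.
Put 7 in bin 2; 3 remain.
Put 6 in bin 3; 5 remain.
Put 6 in bin 4; 5 remain.
Put 4 in bin 3; 1 remain.
Final bins: [22,8] [20,7] [19,6,4] [19,6].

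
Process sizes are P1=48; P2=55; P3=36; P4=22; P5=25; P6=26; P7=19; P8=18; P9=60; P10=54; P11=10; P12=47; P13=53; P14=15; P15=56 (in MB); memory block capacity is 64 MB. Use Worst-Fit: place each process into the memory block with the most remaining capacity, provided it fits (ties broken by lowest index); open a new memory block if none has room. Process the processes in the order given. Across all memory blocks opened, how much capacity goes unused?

96

memory block 1: place P1 (48 MB), 16 MB left
memory block 2: place P2 (55 MB), 9 MB left
memory block 3: place P3 (36 MB), 28 MB left
memory block 3: place P4 (22 MB), 6 MB left
memory block 4: place P5 (25 MB), 39 MB left
memory block 4: place P6 (26 MB), 13 MB left
memory block 5: place P7 (19 MB), 45 MB left
memory block 5: place P8 (18 MB), 27 MB left
memory block 6: place P9 (60 MB), 4 MB left
memory block 7: place P10 (54 MB), 10 MB left
memory block 5: place P11 (10 MB), 17 MB left
memory block 8: place P12 (47 MB), 17 MB left
memory block 9: place P13 (53 MB), 11 MB left
memory block 5: place P14 (15 MB), 2 MB left
memory block 10: place P15 (56 MB), 8 MB left
10 memory blocks × 64 MB = 640 MB; used 544 MB; unused 96 MB.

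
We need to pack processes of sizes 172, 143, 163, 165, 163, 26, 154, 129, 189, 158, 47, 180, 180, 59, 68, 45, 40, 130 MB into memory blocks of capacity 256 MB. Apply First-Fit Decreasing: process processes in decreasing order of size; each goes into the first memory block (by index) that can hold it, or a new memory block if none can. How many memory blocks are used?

12

Sorted descending: 189, 180, 180, 172, 165, 163, 163, 158, 154, 143, 130, 129, 68, 59, 47, 45, 40, 26.
memory block 1: place 189 MB, 67 MB left
memory block 2: place 180 MB, 76 MB left
memory block 3: place 180 MB, 76 MB left
memory block 4: place 172 MB, 84 MB left
memory block 5: place 165 MB, 91 MB left
memory block 6: place 163 MB, 93 MB left
memory block 7: place 163 MB, 93 MB left
memory block 8: place 158 MB, 98 MB left
memory block 9: place 154 MB, 102 MB left
memory block 10: place 143 MB, 113 MB left
memory block 11: place 130 MB, 126 MB left
memory block 12: place 129 MB, 127 MB left
memory block 2: place 68 MB, 8 MB left
memory block 1: place 59 MB, 8 MB left
memory block 3: place 47 MB, 29 MB left
memory block 4: place 45 MB, 39 MB left
memory block 5: place 40 MB, 51 MB left
memory block 3: place 26 MB, 3 MB left
Final memory blocks: [189,59] [180,68] [180,47,26] [172,45] [165,40] [163] [163] [158] [154] [143] [130] [129].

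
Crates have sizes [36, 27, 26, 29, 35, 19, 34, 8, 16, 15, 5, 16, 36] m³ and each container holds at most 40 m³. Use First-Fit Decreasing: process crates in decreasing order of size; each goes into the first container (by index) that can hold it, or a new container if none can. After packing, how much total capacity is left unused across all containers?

Sorted descending: 36, 36, 35, 34, 29, 27, 26, 19, 16, 16, 15, 8, 5.
36 m³ → container 1 (remaining 4 m³)
36 m³ → container 2 (remaining 4 m³)
35 m³ → container 3 (remaining 5 m³)
34 m³ → container 4 (remaining 6 m³)
29 m³ → container 5 (remaining 11 m³)
27 m³ → container 6 (remaining 13 m³)
26 m³ → container 7 (remaining 14 m³)
19 m³ → container 8 (remaining 21 m³)
16 m³ → container 8 (remaining 5 m³)
16 m³ → container 9 (remaining 24 m³)
15 m³ → container 9 (remaining 9 m³)
8 m³ → container 5 (remaining 3 m³)
5 m³ → container 3 (remaining 0 m³)
9 containers × 40 m³ = 360 m³; used 302 m³; unused 58 m³.

58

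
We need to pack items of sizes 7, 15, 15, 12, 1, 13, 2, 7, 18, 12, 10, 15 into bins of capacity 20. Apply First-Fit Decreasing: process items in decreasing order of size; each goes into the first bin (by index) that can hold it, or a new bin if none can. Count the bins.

8

Sorted descending: 18, 15, 15, 15, 13, 12, 12, 10, 7, 7, 2, 1.
Put 18 in bin 1; 2 remain.
Put 15 in bin 2; 5 remain.
Put 15 in bin 3; 5 remain.
Put 15 in bin 4; 5 remain.
Put 13 in bin 5; 7 remain.
Put 12 in bin 6; 8 remain.
Put 12 in bin 7; 8 remain.
Put 10 in bin 8; 10 remain.
Put 7 in bin 5; 0 remain.
Put 7 in bin 6; 1 remain.
Put 2 in bin 1; 0 remain.
Put 1 in bin 2; 4 remain.
Final bins: [18,2] [15,1] [15] [15] [13,7] [12,7] [12] [10].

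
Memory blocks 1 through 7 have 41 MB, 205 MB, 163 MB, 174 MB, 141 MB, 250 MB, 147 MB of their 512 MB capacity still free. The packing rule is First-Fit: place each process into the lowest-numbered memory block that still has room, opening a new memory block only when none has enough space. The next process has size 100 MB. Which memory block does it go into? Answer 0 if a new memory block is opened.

Memory blocks with room: memory block 2 (205 MB), memory block 3 (163 MB), memory block 4 (174 MB), memory block 5 (141 MB), memory block 6 (250 MB), memory block 7 (147 MB).
The first with room is memory block 2.

2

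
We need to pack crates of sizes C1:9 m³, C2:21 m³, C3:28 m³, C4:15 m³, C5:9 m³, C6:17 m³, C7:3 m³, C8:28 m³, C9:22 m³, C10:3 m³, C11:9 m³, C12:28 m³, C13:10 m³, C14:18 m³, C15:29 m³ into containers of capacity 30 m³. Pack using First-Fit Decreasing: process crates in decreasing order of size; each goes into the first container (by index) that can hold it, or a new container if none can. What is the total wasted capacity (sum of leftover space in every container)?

21

Sorted descending: 29, 28, 28, 28, 22, 21, 18, 17, 15, 10, 9, 9, 9, 3, 3.
container 1: place 29 m³, 1 m³ left
container 2: place 28 m³, 2 m³ left
container 3: place 28 m³, 2 m³ left
container 4: place 28 m³, 2 m³ left
container 5: place 22 m³, 8 m³ left
container 6: place 21 m³, 9 m³ left
container 7: place 18 m³, 12 m³ left
container 8: place 17 m³, 13 m³ left
container 9: place 15 m³, 15 m³ left
container 7: place 10 m³, 2 m³ left
container 6: place 9 m³, 0 m³ left
container 8: place 9 m³, 4 m³ left
container 9: place 9 m³, 6 m³ left
container 5: place 3 m³, 5 m³ left
container 5: place 3 m³, 2 m³ left
9 containers × 30 m³ = 270 m³; used 249 m³; unused 21 m³.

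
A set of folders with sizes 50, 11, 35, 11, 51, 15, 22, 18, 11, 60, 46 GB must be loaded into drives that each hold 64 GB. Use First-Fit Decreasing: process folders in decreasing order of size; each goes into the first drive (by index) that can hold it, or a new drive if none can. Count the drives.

Sorted descending: 60, 51, 50, 46, 35, 22, 18, 15, 11, 11, 11.
Put 60 GB in drive 1; 4 GB remain.
Put 51 GB in drive 2; 13 GB remain.
Put 50 GB in drive 3; 14 GB remain.
Put 46 GB in drive 4; 18 GB remain.
Put 35 GB in drive 5; 29 GB remain.
Put 22 GB in drive 5; 7 GB remain.
Put 18 GB in drive 4; 0 GB remain.
Put 15 GB in drive 6; 49 GB remain.
Put 11 GB in drive 2; 2 GB remain.
Put 11 GB in drive 3; 3 GB remain.
Put 11 GB in drive 6; 38 GB remain.

6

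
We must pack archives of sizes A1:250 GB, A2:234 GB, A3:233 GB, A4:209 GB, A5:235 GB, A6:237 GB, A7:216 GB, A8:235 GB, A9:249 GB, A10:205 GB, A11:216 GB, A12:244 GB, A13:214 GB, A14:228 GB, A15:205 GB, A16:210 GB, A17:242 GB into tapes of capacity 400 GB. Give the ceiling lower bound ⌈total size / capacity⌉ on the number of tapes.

10 tapes

Total size = 250 + 234 + 233 + 209 + 235 + 237 + 216 + 235 + 249 + 205 + 216 + 244 + 214 + 228 + 205 + 210 + 242 = 3862 GB.
⌈3862 / 400⌉ = 10.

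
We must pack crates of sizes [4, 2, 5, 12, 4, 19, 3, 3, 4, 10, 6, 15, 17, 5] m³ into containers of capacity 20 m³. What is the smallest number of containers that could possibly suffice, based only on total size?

Total size = 4 + 2 + 5 + 12 + 4 + 19 + 3 + 3 + 4 + 10 + 6 + 15 + 17 + 5 = 109 m³.
⌈109 / 20⌉ = 6.

6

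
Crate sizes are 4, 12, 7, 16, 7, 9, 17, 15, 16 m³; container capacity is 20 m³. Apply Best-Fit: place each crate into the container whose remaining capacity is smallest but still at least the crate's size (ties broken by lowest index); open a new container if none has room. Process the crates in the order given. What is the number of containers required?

Put 4 m³ in container 1; 16 m³ remain.
Put 12 m³ in container 1; 4 m³ remain.
Put 7 m³ in container 2; 13 m³ remain.
Put 16 m³ in container 3; 4 m³ remain.
Put 7 m³ in container 2; 6 m³ remain.
Put 9 m³ in container 4; 11 m³ remain.
Put 17 m³ in container 5; 3 m³ remain.
Put 15 m³ in container 6; 5 m³ remain.
Put 16 m³ in container 7; 4 m³ remain.
Final containers: [4,12] [7,7] [16] [9] [17] [15] [16].

7 containers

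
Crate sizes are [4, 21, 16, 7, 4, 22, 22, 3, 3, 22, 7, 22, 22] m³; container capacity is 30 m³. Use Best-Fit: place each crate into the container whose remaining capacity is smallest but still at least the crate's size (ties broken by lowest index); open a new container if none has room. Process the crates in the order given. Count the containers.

7

Put 4 m³ in container 1; 26 m³ remain.
Put 21 m³ in container 1; 5 m³ remain.
Put 16 m³ in container 2; 14 m³ remain.
Put 7 m³ in container 2; 7 m³ remain.
Put 4 m³ in container 1; 1 m³ remain.
Put 22 m³ in container 3; 8 m³ remain.
Put 22 m³ in container 4; 8 m³ remain.
Put 3 m³ in container 2; 4 m³ remain.
Put 3 m³ in container 2; 1 m³ remain.
Put 22 m³ in container 5; 8 m³ remain.
Put 7 m³ in container 3; 1 m³ remain.
Put 22 m³ in container 6; 8 m³ remain.
Put 22 m³ in container 7; 8 m³ remain.
Final containers: [4,21,4] [16,7,3,3] [22,7] [22] [22] [22] [22].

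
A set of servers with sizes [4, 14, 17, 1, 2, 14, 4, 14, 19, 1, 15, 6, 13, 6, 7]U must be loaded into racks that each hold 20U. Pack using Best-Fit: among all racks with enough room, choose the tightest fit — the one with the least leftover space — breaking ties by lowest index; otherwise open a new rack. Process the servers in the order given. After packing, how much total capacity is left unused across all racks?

rack 1: place 4U, 16U left
rack 1: place 14U, 2U left
rack 2: place 17U, 3U left
rack 1: place 1U, 1U left
rack 2: place 2U, 1U left
rack 3: place 14U, 6U left
rack 3: place 4U, 2U left
rack 4: place 14U, 6U left
rack 5: place 19U, 1U left
rack 1: place 1U, 0U left
rack 6: place 15U, 5U left
rack 4: place 6U, 0U left
rack 7: place 13U, 7U left
rack 7: place 6U, 1U left
rack 8: place 7U, 13U left
8 racks × 20U = 160U; used 137U; unused 23U.

23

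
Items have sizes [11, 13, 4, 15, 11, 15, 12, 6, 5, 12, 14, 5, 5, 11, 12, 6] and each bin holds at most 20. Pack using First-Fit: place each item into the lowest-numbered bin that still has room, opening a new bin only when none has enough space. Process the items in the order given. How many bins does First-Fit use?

bin 1: place 11, 9 left
bin 2: place 13, 7 left
bin 1: place 4, 5 left
bin 3: place 15, 5 left
bin 4: place 11, 9 left
bin 5: place 15, 5 left
bin 6: place 12, 8 left
bin 2: place 6, 1 left
bin 1: place 5, 0 left
bin 7: place 12, 8 left
bin 8: place 14, 6 left
bin 3: place 5, 0 left
bin 4: place 5, 4 left
bin 9: place 11, 9 left
bin 10: place 12, 8 left
bin 6: place 6, 2 left
Final bins: [11,4,5] [13,6] [15,5] [11,5] [15] [12,6] [12] [14] [11] [12].

10 bins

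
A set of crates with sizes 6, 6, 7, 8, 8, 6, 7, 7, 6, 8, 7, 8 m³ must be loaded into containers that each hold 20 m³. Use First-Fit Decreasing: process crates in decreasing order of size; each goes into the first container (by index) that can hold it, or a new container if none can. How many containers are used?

5 containers

Sorted descending: 8, 8, 8, 8, 7, 7, 7, 7, 6, 6, 6, 6.
8 m³ → container 1 (remaining 12 m³)
8 m³ → container 1 (remaining 4 m³)
8 m³ → container 2 (remaining 12 m³)
8 m³ → container 2 (remaining 4 m³)
7 m³ → container 3 (remaining 13 m³)
7 m³ → container 3 (remaining 6 m³)
7 m³ → container 4 (remaining 13 m³)
7 m³ → container 4 (remaining 6 m³)
6 m³ → container 3 (remaining 0 m³)
6 m³ → container 4 (remaining 0 m³)
6 m³ → container 5 (remaining 14 m³)
6 m³ → container 5 (remaining 8 m³)
Final containers: [8,8] [8,8] [7,7,6] [7,7,6] [6,6].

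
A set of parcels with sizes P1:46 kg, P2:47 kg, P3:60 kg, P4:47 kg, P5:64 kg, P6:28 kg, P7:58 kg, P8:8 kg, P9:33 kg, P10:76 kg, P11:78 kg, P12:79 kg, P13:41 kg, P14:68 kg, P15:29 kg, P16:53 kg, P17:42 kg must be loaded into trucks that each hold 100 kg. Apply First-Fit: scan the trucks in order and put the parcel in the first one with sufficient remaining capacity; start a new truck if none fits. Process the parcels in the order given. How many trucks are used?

truck 1: place P1 (46 kg), 54 kg left
truck 1: place P2 (47 kg), 7 kg left
truck 2: place P3 (60 kg), 40 kg left
truck 3: place P4 (47 kg), 53 kg left
truck 4: place P5 (64 kg), 36 kg left
truck 2: place P6 (28 kg), 12 kg left
truck 5: place P7 (58 kg), 42 kg left
truck 2: place P8 (8 kg), 4 kg left
truck 3: place P9 (33 kg), 20 kg left
truck 6: place P10 (76 kg), 24 kg left
truck 7: place P11 (78 kg), 22 kg left
truck 8: place P12 (79 kg), 21 kg left
truck 5: place P13 (41 kg), 1 kg left
truck 9: place P14 (68 kg), 32 kg left
truck 4: place P15 (29 kg), 7 kg left
truck 10: place P16 (53 kg), 47 kg left
truck 10: place P17 (42 kg), 5 kg left
Final trucks: [46,47] [60,28,8] [47,33] [64,29] [58,41] [76] [78] [79] [68] [53,42].

10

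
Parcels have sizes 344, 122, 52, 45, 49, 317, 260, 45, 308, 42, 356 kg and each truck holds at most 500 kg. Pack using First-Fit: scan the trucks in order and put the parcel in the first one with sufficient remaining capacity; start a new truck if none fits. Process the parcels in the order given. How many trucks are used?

Put 344 kg in truck 1; 156 kg remain.
Put 122 kg in truck 1; 34 kg remain.
Put 52 kg in truck 2; 448 kg remain.
Put 45 kg in truck 2; 403 kg remain.
Put 49 kg in truck 2; 354 kg remain.
Put 317 kg in truck 2; 37 kg remain.
Put 260 kg in truck 3; 240 kg remain.
Put 45 kg in truck 3; 195 kg remain.
Put 308 kg in truck 4; 192 kg remain.
Put 42 kg in truck 3; 153 kg remain.
Put 356 kg in truck 5; 144 kg remain.

5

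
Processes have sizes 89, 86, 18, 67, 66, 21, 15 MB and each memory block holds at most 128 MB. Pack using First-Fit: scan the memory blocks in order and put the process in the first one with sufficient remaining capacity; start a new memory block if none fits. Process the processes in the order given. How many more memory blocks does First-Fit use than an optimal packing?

0

First-Fit: [89,18,21] [86,15] [67] [66] → 4 memory blocks.
4 processes exceed 64 MB (half the capacity), and no two of those can share a memory block, so at least 4 memory blocks are needed.
So 4 is already optimal.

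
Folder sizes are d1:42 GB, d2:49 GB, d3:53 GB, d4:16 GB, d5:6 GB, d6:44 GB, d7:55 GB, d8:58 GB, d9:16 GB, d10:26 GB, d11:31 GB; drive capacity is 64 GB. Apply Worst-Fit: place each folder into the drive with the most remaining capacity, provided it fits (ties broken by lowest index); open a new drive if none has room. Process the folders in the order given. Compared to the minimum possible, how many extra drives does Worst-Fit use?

Worst-Fit: [42,16] [49,6] [53] [44,16] [55] [58] [26,31] → 7 drives.
Total size 396 GB; any packing needs at least ⌈396/64⌉ = 7 drives.
So 7 is already optimal.

0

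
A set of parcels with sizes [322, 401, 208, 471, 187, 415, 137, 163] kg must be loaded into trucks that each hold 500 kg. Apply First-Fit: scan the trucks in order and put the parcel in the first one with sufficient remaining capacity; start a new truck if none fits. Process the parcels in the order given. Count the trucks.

322 kg → truck 1 (remaining 178 kg)
401 kg → truck 2 (remaining 99 kg)
208 kg → truck 3 (remaining 292 kg)
471 kg → truck 4 (remaining 29 kg)
187 kg → truck 3 (remaining 105 kg)
415 kg → truck 5 (remaining 85 kg)
137 kg → truck 1 (remaining 41 kg)
163 kg → truck 6 (remaining 337 kg)

6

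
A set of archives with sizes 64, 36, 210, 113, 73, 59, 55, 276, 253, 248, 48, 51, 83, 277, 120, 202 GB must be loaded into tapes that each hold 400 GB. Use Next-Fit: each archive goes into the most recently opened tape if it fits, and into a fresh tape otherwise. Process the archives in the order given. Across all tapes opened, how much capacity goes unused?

Put 64 GB in tape 1; 336 GB remain.
Put 36 GB in tape 1; 300 GB remain.
Put 210 GB in tape 1; 90 GB remain.
Put 113 GB in tape 2; 287 GB remain.
Put 73 GB in tape 2; 214 GB remain.
Put 59 GB in tape 2; 155 GB remain.
Put 55 GB in tape 2; 100 GB remain.
Put 276 GB in tape 3; 124 GB remain.
Put 253 GB in tape 4; 147 GB remain.
Put 248 GB in tape 5; 152 GB remain.
Put 48 GB in tape 5; 104 GB remain.
Put 51 GB in tape 5; 53 GB remain.
Put 83 GB in tape 6; 317 GB remain.
Put 277 GB in tape 6; 40 GB remain.
Put 120 GB in tape 7; 280 GB remain.
Put 202 GB in tape 7; 78 GB remain.
7 tapes × 400 GB = 2800 GB; used 2168 GB; unused 632 GB.

632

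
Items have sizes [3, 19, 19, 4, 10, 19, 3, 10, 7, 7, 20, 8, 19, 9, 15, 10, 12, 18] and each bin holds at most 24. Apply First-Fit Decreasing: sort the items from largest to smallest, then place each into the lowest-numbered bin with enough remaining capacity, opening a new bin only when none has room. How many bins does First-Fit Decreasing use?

10

Sorted descending: 20, 19, 19, 19, 19, 18, 15, 12, 10, 10, 10, 9, 8, 7, 7, 4, 3, 3.
20 → bin 1 (remaining 4)
19 → bin 2 (remaining 5)
19 → bin 3 (remaining 5)
19 → bin 4 (remaining 5)
19 → bin 5 (remaining 5)
18 → bin 6 (remaining 6)
15 → bin 7 (remaining 9)
12 → bin 8 (remaining 12)
10 → bin 8 (remaining 2)
10 → bin 9 (remaining 14)
10 → bin 9 (remaining 4)
9 → bin 7 (remaining 0)
8 → bin 10 (remaining 16)
7 → bin 10 (remaining 9)
7 → bin 10 (remaining 2)
4 → bin 1 (remaining 0)
3 → bin 2 (remaining 2)
3 → bin 3 (remaining 2)
Final bins: [20,4] [19,3] [19,3] [19] [19] [18] [15,9] [12,10] [10,10] [8,7,7].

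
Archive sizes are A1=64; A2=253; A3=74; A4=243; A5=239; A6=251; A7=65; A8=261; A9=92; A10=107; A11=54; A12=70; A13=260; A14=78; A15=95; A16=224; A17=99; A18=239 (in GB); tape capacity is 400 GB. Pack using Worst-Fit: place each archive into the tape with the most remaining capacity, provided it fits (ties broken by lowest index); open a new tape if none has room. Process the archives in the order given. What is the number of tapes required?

Put A1 (64 GB) in tape 1; 336 GB remain.
Put A2 (253 GB) in tape 1; 83 GB remain.
Put A3 (74 GB) in tape 1; 9 GB remain.
Put A4 (243 GB) in tape 2; 157 GB remain.
Put A5 (239 GB) in tape 3; 161 GB remain.
Put A6 (251 GB) in tape 4; 149 GB remain.
Put A7 (65 GB) in tape 3; 96 GB remain.
Put A8 (261 GB) in tape 5; 139 GB remain.
Put A9 (92 GB) in tape 2; 65 GB remain.
Put A10 (107 GB) in tape 4; 42 GB remain.
Put A11 (54 GB) in tape 5; 85 GB remain.
Put A12 (70 GB) in tape 3; 26 GB remain.
Put A13 (260 GB) in tape 6; 140 GB remain.
Put A14 (78 GB) in tape 6; 62 GB remain.
Put A15 (95 GB) in tape 7; 305 GB remain.
Put A16 (224 GB) in tape 7; 81 GB remain.
Put A17 (99 GB) in tape 8; 301 GB remain.
Put A18 (239 GB) in tape 8; 62 GB remain.
Final tapes: [64,253,74] [243,92] [239,65,70] [251,107] [261,54] [260,78] [95,224] [99,239].

8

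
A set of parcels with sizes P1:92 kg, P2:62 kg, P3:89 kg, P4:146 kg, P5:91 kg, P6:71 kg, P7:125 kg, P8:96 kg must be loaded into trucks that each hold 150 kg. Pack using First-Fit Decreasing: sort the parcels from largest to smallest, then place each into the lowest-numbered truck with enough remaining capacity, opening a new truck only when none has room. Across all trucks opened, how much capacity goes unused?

278

Sorted descending: 146, 125, 96, 92, 91, 89, 71, 62.
truck 1: place 146 kg, 4 kg left
truck 2: place 125 kg, 25 kg left
truck 3: place 96 kg, 54 kg left
truck 4: place 92 kg, 58 kg left
truck 5: place 91 kg, 59 kg left
truck 6: place 89 kg, 61 kg left
truck 7: place 71 kg, 79 kg left
truck 7: place 62 kg, 17 kg left
7 trucks × 150 kg = 1050 kg; used 772 kg; unused 278 kg.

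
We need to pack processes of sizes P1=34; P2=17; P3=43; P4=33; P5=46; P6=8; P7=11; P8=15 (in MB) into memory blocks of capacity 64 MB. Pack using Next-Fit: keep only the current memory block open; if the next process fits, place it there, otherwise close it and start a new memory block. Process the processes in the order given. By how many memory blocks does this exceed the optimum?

Next-Fit: [34,17] [43] [33] [46,8] [11,15] → 5 memory blocks.
Total size 207 MB; any packing needs at least ⌈207/64⌉ = 4 memory blocks.
An optimal packing achieves that bound: [46,17] [43,15] [34,11,8] [33] → 4 memory blocks.
Excess: 5 − 4 = 1.

1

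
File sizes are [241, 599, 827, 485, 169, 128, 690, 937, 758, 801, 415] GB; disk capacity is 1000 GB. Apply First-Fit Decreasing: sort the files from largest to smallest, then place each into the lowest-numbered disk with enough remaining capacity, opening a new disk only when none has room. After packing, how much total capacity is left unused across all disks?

950

Sorted descending: 937, 827, 801, 758, 690, 599, 485, 415, 241, 169, 128.
937 GB → disk 1 (remaining 63 GB)
827 GB → disk 2 (remaining 173 GB)
801 GB → disk 3 (remaining 199 GB)
758 GB → disk 4 (remaining 242 GB)
690 GB → disk 5 (remaining 310 GB)
599 GB → disk 6 (remaining 401 GB)
485 GB → disk 7 (remaining 515 GB)
415 GB → disk 7 (remaining 100 GB)
241 GB → disk 4 (remaining 1 GB)
169 GB → disk 2 (remaining 4 GB)
128 GB → disk 3 (remaining 71 GB)
7 disks × 1000 GB = 7000 GB; used 6050 GB; unused 950 GB.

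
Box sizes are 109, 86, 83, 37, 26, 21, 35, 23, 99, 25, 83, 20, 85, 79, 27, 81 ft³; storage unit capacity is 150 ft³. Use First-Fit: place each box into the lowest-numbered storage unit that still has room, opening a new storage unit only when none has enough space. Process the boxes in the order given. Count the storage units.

8 storage units

109 ft³ → storage unit 1 (remaining 41 ft³)
86 ft³ → storage unit 2 (remaining 64 ft³)
83 ft³ → storage unit 3 (remaining 67 ft³)
37 ft³ → storage unit 1 (remaining 4 ft³)
26 ft³ → storage unit 2 (remaining 38 ft³)
21 ft³ → storage unit 2 (remaining 17 ft³)
35 ft³ → storage unit 3 (remaining 32 ft³)
23 ft³ → storage unit 3 (remaining 9 ft³)
99 ft³ → storage unit 4 (remaining 51 ft³)
25 ft³ → storage unit 4 (remaining 26 ft³)
83 ft³ → storage unit 5 (remaining 67 ft³)
20 ft³ → storage unit 4 (remaining 6 ft³)
85 ft³ → storage unit 6 (remaining 65 ft³)
79 ft³ → storage unit 7 (remaining 71 ft³)
27 ft³ → storage unit 5 (remaining 40 ft³)
81 ft³ → storage unit 8 (remaining 69 ft³)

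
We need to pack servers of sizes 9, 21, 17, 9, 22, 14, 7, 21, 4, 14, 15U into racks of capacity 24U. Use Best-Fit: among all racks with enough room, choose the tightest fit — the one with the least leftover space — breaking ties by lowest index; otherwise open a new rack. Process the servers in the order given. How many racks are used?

8

9U → rack 1 (remaining 15U)
21U → rack 2 (remaining 3U)
17U → rack 3 (remaining 7U)
9U → rack 1 (remaining 6U)
22U → rack 4 (remaining 2U)
14U → rack 5 (remaining 10U)
7U → rack 3 (remaining 0U)
21U → rack 6 (remaining 3U)
4U → rack 1 (remaining 2U)
14U → rack 7 (remaining 10U)
15U → rack 8 (remaining 9U)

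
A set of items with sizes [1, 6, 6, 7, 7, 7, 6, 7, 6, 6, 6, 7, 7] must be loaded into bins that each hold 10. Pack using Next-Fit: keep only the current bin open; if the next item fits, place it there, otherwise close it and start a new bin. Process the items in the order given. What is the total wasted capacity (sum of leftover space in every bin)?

41

1 → bin 1 (remaining 9)
6 → bin 1 (remaining 3)
6 → bin 2 (remaining 4)
7 → bin 3 (remaining 3)
7 → bin 4 (remaining 3)
7 → bin 5 (remaining 3)
6 → bin 6 (remaining 4)
7 → bin 7 (remaining 3)
6 → bin 8 (remaining 4)
6 → bin 9 (remaining 4)
6 → bin 10 (remaining 4)
7 → bin 11 (remaining 3)
7 → bin 12 (remaining 3)
12 bins × 10 = 120; used 79; unused 41.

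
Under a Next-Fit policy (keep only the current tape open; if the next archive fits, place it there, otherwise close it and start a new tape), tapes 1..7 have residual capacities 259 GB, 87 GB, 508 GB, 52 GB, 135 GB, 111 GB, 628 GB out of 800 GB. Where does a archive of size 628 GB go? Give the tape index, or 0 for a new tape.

Next-Fit only looks at tape 7, which has 628 GB free.
628 GB fits there.

7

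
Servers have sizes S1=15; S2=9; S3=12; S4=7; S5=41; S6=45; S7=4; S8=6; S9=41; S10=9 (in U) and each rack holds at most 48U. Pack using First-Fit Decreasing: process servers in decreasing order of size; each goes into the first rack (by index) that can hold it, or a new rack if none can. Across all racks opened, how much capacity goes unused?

Sorted descending: 45, 41, 41, 15, 12, 9, 9, 7, 6, 4.
Put 45U in rack 1; 3U remain.
Put 41U in rack 2; 7U remain.
Put 41U in rack 3; 7U remain.
Put 15U in rack 4; 33U remain.
Put 12U in rack 4; 21U remain.
Put 9U in rack 4; 12U remain.
Put 9U in rack 4; 3U remain.
Put 7U in rack 2; 0U remain.
Put 6U in rack 3; 1U remain.
Put 4U in rack 5; 44U remain.
5 racks × 48U = 240U; used 189U; unused 51U.

51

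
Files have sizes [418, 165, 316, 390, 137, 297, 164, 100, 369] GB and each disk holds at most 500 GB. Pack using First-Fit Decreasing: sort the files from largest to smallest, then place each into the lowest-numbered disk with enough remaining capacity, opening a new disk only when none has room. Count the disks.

6

Sorted descending: 418, 390, 369, 316, 297, 165, 164, 137, 100.
disk 1: place 418 GB, 82 GB left
disk 2: place 390 GB, 110 GB left
disk 3: place 369 GB, 131 GB left
disk 4: place 316 GB, 184 GB left
disk 5: place 297 GB, 203 GB left
disk 4: place 165 GB, 19 GB left
disk 5: place 164 GB, 39 GB left
disk 6: place 137 GB, 363 GB left
disk 2: place 100 GB, 10 GB left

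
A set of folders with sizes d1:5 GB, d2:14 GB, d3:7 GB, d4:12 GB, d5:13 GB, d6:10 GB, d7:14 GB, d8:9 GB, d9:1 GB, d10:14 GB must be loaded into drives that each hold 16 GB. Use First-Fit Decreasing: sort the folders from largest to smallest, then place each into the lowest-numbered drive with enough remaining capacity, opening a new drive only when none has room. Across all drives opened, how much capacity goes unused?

13

Sorted descending: 14, 14, 14, 13, 12, 10, 9, 7, 5, 1.
drive 1: place 14 GB, 2 GB left
drive 2: place 14 GB, 2 GB left
drive 3: place 14 GB, 2 GB left
drive 4: place 13 GB, 3 GB left
drive 5: place 12 GB, 4 GB left
drive 6: place 10 GB, 6 GB left
drive 7: place 9 GB, 7 GB left
drive 7: place 7 GB, 0 GB left
drive 6: place 5 GB, 1 GB left
drive 1: place 1 GB, 1 GB left
7 drives × 16 GB = 112 GB; used 99 GB; unused 13 GB.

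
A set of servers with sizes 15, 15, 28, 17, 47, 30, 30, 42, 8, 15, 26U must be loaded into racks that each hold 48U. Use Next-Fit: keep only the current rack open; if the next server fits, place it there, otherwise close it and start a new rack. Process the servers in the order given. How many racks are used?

8

15U → rack 1 (remaining 33U)
15U → rack 1 (remaining 18U)
28U → rack 2 (remaining 20U)
17U → rack 2 (remaining 3U)
47U → rack 3 (remaining 1U)
30U → rack 4 (remaining 18U)
30U → rack 5 (remaining 18U)
42U → rack 6 (remaining 6U)
8U → rack 7 (remaining 40U)
15U → rack 7 (remaining 25U)
26U → rack 8 (remaining 22U)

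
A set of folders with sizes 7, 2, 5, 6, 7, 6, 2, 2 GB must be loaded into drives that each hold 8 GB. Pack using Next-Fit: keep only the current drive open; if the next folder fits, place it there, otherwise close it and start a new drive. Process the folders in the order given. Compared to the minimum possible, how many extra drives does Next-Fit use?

Next-Fit: [7] [2,5] [6] [7] [6,2] [2] → 6 drives.
Total size 37 GB; any packing needs at least ⌈37/8⌉ = 5 drives.
An optimal packing achieves that bound: [7] [7] [6,2] [6,2] [5,2] → 5 drives.
Excess: 6 − 5 = 1.

1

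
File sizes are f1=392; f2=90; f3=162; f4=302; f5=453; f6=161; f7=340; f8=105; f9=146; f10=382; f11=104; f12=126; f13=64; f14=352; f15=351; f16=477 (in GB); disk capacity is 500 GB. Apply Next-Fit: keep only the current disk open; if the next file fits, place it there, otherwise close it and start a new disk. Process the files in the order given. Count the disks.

11 disks

Put f1 (392 GB) in disk 1; 108 GB remain.
Put f2 (90 GB) in disk 1; 18 GB remain.
Put f3 (162 GB) in disk 2; 338 GB remain.
Put f4 (302 GB) in disk 2; 36 GB remain.
Put f5 (453 GB) in disk 3; 47 GB remain.
Put f6 (161 GB) in disk 4; 339 GB remain.
Put f7 (340 GB) in disk 5; 160 GB remain.
Put f8 (105 GB) in disk 5; 55 GB remain.
Put f9 (146 GB) in disk 6; 354 GB remain.
Put f10 (382 GB) in disk 7; 118 GB remain.
Put f11 (104 GB) in disk 7; 14 GB remain.
Put f12 (126 GB) in disk 8; 374 GB remain.
Put f13 (64 GB) in disk 8; 310 GB remain.
Put f14 (352 GB) in disk 9; 148 GB remain.
Put f15 (351 GB) in disk 10; 149 GB remain.
Put f16 (477 GB) in disk 11; 23 GB remain.
Final disks: [392,90] [162,302] [453] [161] [340,105] [146] [382,104] [126,64] [352] [351] [477].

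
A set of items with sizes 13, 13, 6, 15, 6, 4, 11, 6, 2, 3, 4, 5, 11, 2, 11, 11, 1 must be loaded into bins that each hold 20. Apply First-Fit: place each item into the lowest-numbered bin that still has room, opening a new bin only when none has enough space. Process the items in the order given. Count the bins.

bin 1: place 13, 7 left
bin 2: place 13, 7 left
bin 1: place 6, 1 left
bin 3: place 15, 5 left
bin 2: place 6, 1 left
bin 3: place 4, 1 left
bin 4: place 11, 9 left
bin 4: place 6, 3 left
bin 4: place 2, 1 left
bin 5: place 3, 17 left
bin 5: place 4, 13 left
bin 5: place 5, 8 left
bin 6: place 11, 9 left
bin 5: place 2, 6 left
bin 7: place 11, 9 left
bin 8: place 11, 9 left
bin 1: place 1, 0 left
Final bins: [13,6,1] [13,6] [15,4] [11,6,2] [3,4,5,2] [11] [11] [11].

8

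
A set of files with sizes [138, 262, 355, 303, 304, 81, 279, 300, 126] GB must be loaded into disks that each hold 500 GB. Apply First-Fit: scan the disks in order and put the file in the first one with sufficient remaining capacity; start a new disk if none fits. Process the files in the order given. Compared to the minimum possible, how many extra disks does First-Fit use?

First-Fit: [138,262,81] [355,126] [303] [304] [279] [300] → 6 disks.
6 files exceed 250 GB (half the capacity), and no two of those can share a disk, so at least 6 disks are needed.
So 6 is already optimal.

0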